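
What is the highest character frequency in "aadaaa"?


Input: aadaaa
Character counts:
  'a': 5
  'd': 1
Maximum frequency: 5

5


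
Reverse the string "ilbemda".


Input: ilbemda
Reading characters right to left:
  Position 6: 'a'
  Position 5: 'd'
  Position 4: 'm'
  Position 3: 'e'
  Position 2: 'b'
  Position 1: 'l'
  Position 0: 'i'
Reversed: admebli

admebli


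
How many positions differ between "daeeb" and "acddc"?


Comparing "daeeb" and "acddc" position by position:
  Position 0: 'd' vs 'a' => DIFFER
  Position 1: 'a' vs 'c' => DIFFER
  Position 2: 'e' vs 'd' => DIFFER
  Position 3: 'e' vs 'd' => DIFFER
  Position 4: 'b' vs 'c' => DIFFER
Positions that differ: 5

5


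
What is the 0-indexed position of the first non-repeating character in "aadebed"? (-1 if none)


Input: aadebed
Character frequencies:
  'a': 2
  'b': 1
  'd': 2
  'e': 2
Scanning left to right for freq == 1:
  Position 0 ('a'): freq=2, skip
  Position 1 ('a'): freq=2, skip
  Position 2 ('d'): freq=2, skip
  Position 3 ('e'): freq=2, skip
  Position 4 ('b'): unique! => answer = 4

4


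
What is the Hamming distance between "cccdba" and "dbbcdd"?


Comparing "cccdba" and "dbbcdd" position by position:
  Position 0: 'c' vs 'd' => differ
  Position 1: 'c' vs 'b' => differ
  Position 2: 'c' vs 'b' => differ
  Position 3: 'd' vs 'c' => differ
  Position 4: 'b' vs 'd' => differ
  Position 5: 'a' vs 'd' => differ
Total differences (Hamming distance): 6

6


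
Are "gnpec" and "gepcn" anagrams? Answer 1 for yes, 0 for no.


Strings: "gnpec", "gepcn"
Sorted first:  cegnp
Sorted second: cegnp
Sorted forms match => anagrams

1


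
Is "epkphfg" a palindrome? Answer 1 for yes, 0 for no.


Input: epkphfg
Reversed: gfhpkpe
  Compare pos 0 ('e') with pos 6 ('g'): MISMATCH
  Compare pos 1 ('p') with pos 5 ('f'): MISMATCH
  Compare pos 2 ('k') with pos 4 ('h'): MISMATCH
Result: not a palindrome

0


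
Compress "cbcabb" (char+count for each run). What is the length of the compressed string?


Input: cbcabb
Runs:
  'c' x 1 => "c1"
  'b' x 1 => "b1"
  'c' x 1 => "c1"
  'a' x 1 => "a1"
  'b' x 2 => "b2"
Compressed: "c1b1c1a1b2"
Compressed length: 10

10


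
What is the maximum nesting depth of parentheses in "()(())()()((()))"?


Input: "()(())()()((()))"
Tracking depth:
  Position 0 '(': depth becomes 1
  Position 1 ')': depth becomes 0
  Position 2 '(': depth becomes 1
  Position 3 '(': depth becomes 2
  Position 4 ')': depth becomes 1
  Position 5 ')': depth becomes 0
  Position 6 '(': depth becomes 1
  Position 7 ')': depth becomes 0
  Position 8 '(': depth becomes 1
  Position 9 ')': depth becomes 0
  Position 10 '(': depth becomes 1
  Position 11 '(': depth becomes 2
  Position 12 '(': depth becomes 3
  Position 13 ')': depth becomes 2
  Position 14 ')': depth becomes 1
  Position 15 ')': depth becomes 0
Maximum depth reached: 3

3


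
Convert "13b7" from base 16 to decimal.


Input: "13b7" in base 16
Positional expansion:
  Digit '1' (value 1) x 16^3 = 4096
  Digit '3' (value 3) x 16^2 = 768
  Digit 'b' (value 11) x 16^1 = 176
  Digit '7' (value 7) x 16^0 = 7
Sum = 5047

5047


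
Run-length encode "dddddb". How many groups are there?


Input: dddddb
Scanning for consecutive runs:
  Group 1: 'd' x 5 (positions 0-4)
  Group 2: 'b' x 1 (positions 5-5)
Total groups: 2

2


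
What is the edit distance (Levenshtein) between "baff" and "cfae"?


Computing edit distance: "baff" -> "cfae"
DP table:
           c    f    a    e
      0    1    2    3    4
  b   1    1    2    3    4
  a   2    2    2    2    3
  f   3    3    2    3    3
  f   4    4    3    3    4
Edit distance = dp[4][4] = 4

4


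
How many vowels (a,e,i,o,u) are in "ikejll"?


Input: ikejll
Checking each character:
  'i' at position 0: vowel (running total: 1)
  'k' at position 1: consonant
  'e' at position 2: vowel (running total: 2)
  'j' at position 3: consonant
  'l' at position 4: consonant
  'l' at position 5: consonant
Total vowels: 2

2


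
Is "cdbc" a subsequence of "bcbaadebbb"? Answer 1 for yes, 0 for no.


Check if "cdbc" is a subsequence of "bcbaadebbb"
Greedy scan:
  Position 0 ('b'): no match needed
  Position 1 ('c'): matches sub[0] = 'c'
  Position 2 ('b'): no match needed
  Position 3 ('a'): no match needed
  Position 4 ('a'): no match needed
  Position 5 ('d'): matches sub[1] = 'd'
  Position 6 ('e'): no match needed
  Position 7 ('b'): matches sub[2] = 'b'
  Position 8 ('b'): no match needed
  Position 9 ('b'): no match needed
Only matched 3/4 characters => not a subsequence

0


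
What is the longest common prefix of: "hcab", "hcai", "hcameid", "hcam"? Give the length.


Words: hcab, hcai, hcameid, hcam
  Position 0: all 'h' => match
  Position 1: all 'c' => match
  Position 2: all 'a' => match
  Position 3: ('b', 'i', 'm', 'm') => mismatch, stop
LCP = "hca" (length 3)

3


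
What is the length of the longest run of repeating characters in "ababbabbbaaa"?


Input: "ababbabbbaaa"
Scanning for longest run:
  Position 1 ('b'): new char, reset run to 1
  Position 2 ('a'): new char, reset run to 1
  Position 3 ('b'): new char, reset run to 1
  Position 4 ('b'): continues run of 'b', length=2
  Position 5 ('a'): new char, reset run to 1
  Position 6 ('b'): new char, reset run to 1
  Position 7 ('b'): continues run of 'b', length=2
  Position 8 ('b'): continues run of 'b', length=3
  Position 9 ('a'): new char, reset run to 1
  Position 10 ('a'): continues run of 'a', length=2
  Position 11 ('a'): continues run of 'a', length=3
Longest run: 'b' with length 3

3


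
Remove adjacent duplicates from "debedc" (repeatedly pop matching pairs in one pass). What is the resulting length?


Input: debedc
Stack-based adjacent duplicate removal:
  Read 'd': push. Stack: d
  Read 'e': push. Stack: de
  Read 'b': push. Stack: deb
  Read 'e': push. Stack: debe
  Read 'd': push. Stack: debed
  Read 'c': push. Stack: debedc
Final stack: "debedc" (length 6)

6


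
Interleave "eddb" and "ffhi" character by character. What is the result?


Interleaving "eddb" and "ffhi":
  Position 0: 'e' from first, 'f' from second => "ef"
  Position 1: 'd' from first, 'f' from second => "df"
  Position 2: 'd' from first, 'h' from second => "dh"
  Position 3: 'b' from first, 'i' from second => "bi"
Result: efdfdhbi

efdfdhbi


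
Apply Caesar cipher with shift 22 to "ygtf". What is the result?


Caesar cipher: shift "ygtf" by 22
  'y' (pos 24) + 22 = pos 20 = 'u'
  'g' (pos 6) + 22 = pos 2 = 'c'
  't' (pos 19) + 22 = pos 15 = 'p'
  'f' (pos 5) + 22 = pos 1 = 'b'
Result: ucpb

ucpb


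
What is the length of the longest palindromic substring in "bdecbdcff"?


Input: "bdecbdcff"
Checking substrings for palindromes:
  [7:9] "ff" (len 2) => palindrome
Longest palindromic substring: "ff" with length 2

2


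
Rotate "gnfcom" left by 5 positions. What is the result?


Input: "gnfcom", rotate left by 5
First 5 characters: "gnfco"
Remaining characters: "m"
Concatenate remaining + first: "m" + "gnfco" = "mgnfco"

mgnfco


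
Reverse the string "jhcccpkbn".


Input: jhcccpkbn
Reading characters right to left:
  Position 8: 'n'
  Position 7: 'b'
  Position 6: 'k'
  Position 5: 'p'
  Position 4: 'c'
  Position 3: 'c'
  Position 2: 'c'
  Position 1: 'h'
  Position 0: 'j'
Reversed: nbkpccchj

nbkpccchj


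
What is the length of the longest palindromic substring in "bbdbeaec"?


Input: "bbdbeaec"
Checking substrings for palindromes:
  [1:4] "bdb" (len 3) => palindrome
  [4:7] "eae" (len 3) => palindrome
  [0:2] "bb" (len 2) => palindrome
Longest palindromic substring: "bdb" with length 3

3


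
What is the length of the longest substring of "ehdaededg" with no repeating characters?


Input: "ehdaededg"
Sliding window (track last position of each char):
  Position 0 ('e'): window [0,0] length 1 -- new best
  Position 1 ('h'): window [0,1] length 2 -- new best
  Position 2 ('d'): window [0,2] length 3 -- new best
  Position 3 ('a'): window [0,3] length 4 -- new best
  Position 4 ('e'): repeat (last at 0), move window start to 1
  Position 4 ('e'): window [1,4] length 4
  Position 5 ('d'): repeat (last at 2), move window start to 3
  Position 5 ('d'): window [3,5] length 3
  Position 6 ('e'): repeat (last at 4), move window start to 5
  Position 6 ('e'): window [5,6] length 2
  Position 7 ('d'): repeat (last at 5), move window start to 6
  Position 7 ('d'): window [6,7] length 2
  Position 8 ('g'): window [6,8] length 3
Longest substring with no repeats: "ehda" with length 4

4


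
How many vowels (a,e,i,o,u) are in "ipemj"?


Input: ipemj
Checking each character:
  'i' at position 0: vowel (running total: 1)
  'p' at position 1: consonant
  'e' at position 2: vowel (running total: 2)
  'm' at position 3: consonant
  'j' at position 4: consonant
Total vowels: 2

2


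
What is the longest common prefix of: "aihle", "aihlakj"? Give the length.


Words: aihle, aihlakj
  Position 0: all 'a' => match
  Position 1: all 'i' => match
  Position 2: all 'h' => match
  Position 3: all 'l' => match
  Position 4: ('e', 'a') => mismatch, stop
LCP = "aihl" (length 4)

4


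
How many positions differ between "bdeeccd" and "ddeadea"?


Comparing "bdeeccd" and "ddeadea" position by position:
  Position 0: 'b' vs 'd' => DIFFER
  Position 1: 'd' vs 'd' => same
  Position 2: 'e' vs 'e' => same
  Position 3: 'e' vs 'a' => DIFFER
  Position 4: 'c' vs 'd' => DIFFER
  Position 5: 'c' vs 'e' => DIFFER
  Position 6: 'd' vs 'a' => DIFFER
Positions that differ: 5

5


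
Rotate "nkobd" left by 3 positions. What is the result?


Input: "nkobd", rotate left by 3
First 3 characters: "nko"
Remaining characters: "bd"
Concatenate remaining + first: "bd" + "nko" = "bdnko"

bdnko


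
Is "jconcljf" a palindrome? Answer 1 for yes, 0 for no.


Input: jconcljf
Reversed: fjlcnocj
  Compare pos 0 ('j') with pos 7 ('f'): MISMATCH
  Compare pos 1 ('c') with pos 6 ('j'): MISMATCH
  Compare pos 2 ('o') with pos 5 ('l'): MISMATCH
  Compare pos 3 ('n') with pos 4 ('c'): MISMATCH
Result: not a palindrome

0


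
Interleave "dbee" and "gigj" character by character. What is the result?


Interleaving "dbee" and "gigj":
  Position 0: 'd' from first, 'g' from second => "dg"
  Position 1: 'b' from first, 'i' from second => "bi"
  Position 2: 'e' from first, 'g' from second => "eg"
  Position 3: 'e' from first, 'j' from second => "ej"
Result: dgbiegej

dgbiegej


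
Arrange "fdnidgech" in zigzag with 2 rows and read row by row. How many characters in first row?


Zigzag "fdnidgech" into 2 rows:
Placing characters:
  'f' => row 0
  'd' => row 1
  'n' => row 0
  'i' => row 1
  'd' => row 0
  'g' => row 1
  'e' => row 0
  'c' => row 1
  'h' => row 0
Rows:
  Row 0: "fndeh"
  Row 1: "digc"
First row length: 5

5


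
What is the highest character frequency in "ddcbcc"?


Input: ddcbcc
Character counts:
  'b': 1
  'c': 3
  'd': 2
Maximum frequency: 3

3


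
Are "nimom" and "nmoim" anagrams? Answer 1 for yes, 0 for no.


Strings: "nimom", "nmoim"
Sorted first:  immno
Sorted second: immno
Sorted forms match => anagrams

1


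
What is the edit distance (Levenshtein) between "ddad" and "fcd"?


Computing edit distance: "ddad" -> "fcd"
DP table:
           f    c    d
      0    1    2    3
  d   1    1    2    2
  d   2    2    2    2
  a   3    3    3    3
  d   4    4    4    3
Edit distance = dp[4][3] = 3

3


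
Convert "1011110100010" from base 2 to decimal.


Input: "1011110100010" in base 2
Positional expansion:
  Digit '1' (value 1) x 2^12 = 4096
  Digit '0' (value 0) x 2^11 = 0
  Digit '1' (value 1) x 2^10 = 1024
  Digit '1' (value 1) x 2^9 = 512
  Digit '1' (value 1) x 2^8 = 256
  Digit '1' (value 1) x 2^7 = 128
  Digit '0' (value 0) x 2^6 = 0
  Digit '1' (value 1) x 2^5 = 32
  Digit '0' (value 0) x 2^4 = 0
  Digit '0' (value 0) x 2^3 = 0
  Digit '0' (value 0) x 2^2 = 0
  Digit '1' (value 1) x 2^1 = 2
  Digit '0' (value 0) x 2^0 = 0
Sum = 6050

6050


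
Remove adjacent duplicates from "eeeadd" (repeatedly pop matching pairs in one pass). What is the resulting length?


Input: eeeadd
Stack-based adjacent duplicate removal:
  Read 'e': push. Stack: e
  Read 'e': matches stack top 'e' => pop. Stack: (empty)
  Read 'e': push. Stack: e
  Read 'a': push. Stack: ea
  Read 'd': push. Stack: ead
  Read 'd': matches stack top 'd' => pop. Stack: ea
Final stack: "ea" (length 2)

2


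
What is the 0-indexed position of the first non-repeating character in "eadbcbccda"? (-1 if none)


Input: eadbcbccda
Character frequencies:
  'a': 2
  'b': 2
  'c': 3
  'd': 2
  'e': 1
Scanning left to right for freq == 1:
  Position 0 ('e'): unique! => answer = 0

0


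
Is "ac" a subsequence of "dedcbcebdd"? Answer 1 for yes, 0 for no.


Check if "ac" is a subsequence of "dedcbcebdd"
Greedy scan:
  Position 0 ('d'): no match needed
  Position 1 ('e'): no match needed
  Position 2 ('d'): no match needed
  Position 3 ('c'): no match needed
  Position 4 ('b'): no match needed
  Position 5 ('c'): no match needed
  Position 6 ('e'): no match needed
  Position 7 ('b'): no match needed
  Position 8 ('d'): no match needed
  Position 9 ('d'): no match needed
Only matched 0/2 characters => not a subsequence

0


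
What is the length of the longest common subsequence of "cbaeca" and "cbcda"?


LCS of "cbaeca" and "cbcda"
DP table:
           c    b    c    d    a
      0    0    0    0    0    0
  c   0    1    1    1    1    1
  b   0    1    2    2    2    2
  a   0    1    2    2    2    3
  e   0    1    2    2    2    3
  c   0    1    2    3    3    3
  a   0    1    2    3    3    4
LCS length = dp[6][5] = 4

4


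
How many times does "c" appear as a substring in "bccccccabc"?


Searching for "c" in "bccccccabc"
Scanning each position:
  Position 0: "b" => no
  Position 1: "c" => MATCH
  Position 2: "c" => MATCH
  Position 3: "c" => MATCH
  Position 4: "c" => MATCH
  Position 5: "c" => MATCH
  Position 6: "c" => MATCH
  Position 7: "a" => no
  Position 8: "b" => no
  Position 9: "c" => MATCH
Total occurrences: 7

7


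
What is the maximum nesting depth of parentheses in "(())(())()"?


Input: "(())(())()"
Tracking depth:
  Position 0 '(': depth becomes 1
  Position 1 '(': depth becomes 2
  Position 2 ')': depth becomes 1
  Position 3 ')': depth becomes 0
  Position 4 '(': depth becomes 1
  Position 5 '(': depth becomes 2
  Position 6 ')': depth becomes 1
  Position 7 ')': depth becomes 0
  Position 8 '(': depth becomes 1
  Position 9 ')': depth becomes 0
Maximum depth reached: 2

2


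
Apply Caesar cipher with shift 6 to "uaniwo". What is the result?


Caesar cipher: shift "uaniwo" by 6
  'u' (pos 20) + 6 = pos 0 = 'a'
  'a' (pos 0) + 6 = pos 6 = 'g'
  'n' (pos 13) + 6 = pos 19 = 't'
  'i' (pos 8) + 6 = pos 14 = 'o'
  'w' (pos 22) + 6 = pos 2 = 'c'
  'o' (pos 14) + 6 = pos 20 = 'u'
Result: agtocu

agtocu


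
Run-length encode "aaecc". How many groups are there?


Input: aaecc
Scanning for consecutive runs:
  Group 1: 'a' x 2 (positions 0-1)
  Group 2: 'e' x 1 (positions 2-2)
  Group 3: 'c' x 2 (positions 3-4)
Total groups: 3

3


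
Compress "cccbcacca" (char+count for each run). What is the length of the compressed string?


Input: cccbcacca
Runs:
  'c' x 3 => "c3"
  'b' x 1 => "b1"
  'c' x 1 => "c1"
  'a' x 1 => "a1"
  'c' x 2 => "c2"
  'a' x 1 => "a1"
Compressed: "c3b1c1a1c2a1"
Compressed length: 12

12


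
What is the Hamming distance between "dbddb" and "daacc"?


Comparing "dbddb" and "daacc" position by position:
  Position 0: 'd' vs 'd' => same
  Position 1: 'b' vs 'a' => differ
  Position 2: 'd' vs 'a' => differ
  Position 3: 'd' vs 'c' => differ
  Position 4: 'b' vs 'c' => differ
Total differences (Hamming distance): 4

4


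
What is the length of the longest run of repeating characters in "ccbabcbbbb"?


Input: "ccbabcbbbb"
Scanning for longest run:
  Position 1 ('c'): continues run of 'c', length=2
  Position 2 ('b'): new char, reset run to 1
  Position 3 ('a'): new char, reset run to 1
  Position 4 ('b'): new char, reset run to 1
  Position 5 ('c'): new char, reset run to 1
  Position 6 ('b'): new char, reset run to 1
  Position 7 ('b'): continues run of 'b', length=2
  Position 8 ('b'): continues run of 'b', length=3
  Position 9 ('b'): continues run of 'b', length=4
Longest run: 'b' with length 4

4


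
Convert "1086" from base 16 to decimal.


Input: "1086" in base 16
Positional expansion:
  Digit '1' (value 1) x 16^3 = 4096
  Digit '0' (value 0) x 16^2 = 0
  Digit '8' (value 8) x 16^1 = 128
  Digit '6' (value 6) x 16^0 = 6
Sum = 4230

4230


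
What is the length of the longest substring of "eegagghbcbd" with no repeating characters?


Input: "eegagghbcbd"
Sliding window (track last position of each char):
  Position 0 ('e'): window [0,0] length 1 -- new best
  Position 1 ('e'): repeat (last at 0), move window start to 1
  Position 1 ('e'): window [1,1] length 1
  Position 2 ('g'): window [1,2] length 2 -- new best
  Position 3 ('a'): window [1,3] length 3 -- new best
  Position 4 ('g'): repeat (last at 2), move window start to 3
  Position 4 ('g'): window [3,4] length 2
  Position 5 ('g'): repeat (last at 4), move window start to 5
  Position 5 ('g'): window [5,5] length 1
  Position 6 ('h'): window [5,6] length 2
  Position 7 ('b'): window [5,7] length 3
  Position 8 ('c'): window [5,8] length 4 -- new best
  Position 9 ('b'): repeat (last at 7), move window start to 8
  Position 9 ('b'): window [8,9] length 2
  Position 10 ('d'): window [8,10] length 3
Longest substring with no repeats: "ghbc" with length 4

4


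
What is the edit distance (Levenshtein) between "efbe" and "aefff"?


Computing edit distance: "efbe" -> "aefff"
DP table:
           a    e    f    f    f
      0    1    2    3    4    5
  e   1    1    1    2    3    4
  f   2    2    2    1    2    3
  b   3    3    3    2    2    3
  e   4    4    3    3    3    3
Edit distance = dp[4][5] = 3

3


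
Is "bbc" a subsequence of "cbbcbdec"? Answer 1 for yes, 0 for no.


Check if "bbc" is a subsequence of "cbbcbdec"
Greedy scan:
  Position 0 ('c'): no match needed
  Position 1 ('b'): matches sub[0] = 'b'
  Position 2 ('b'): matches sub[1] = 'b'
  Position 3 ('c'): matches sub[2] = 'c'
  Position 4 ('b'): no match needed
  Position 5 ('d'): no match needed
  Position 6 ('e'): no match needed
  Position 7 ('c'): no match needed
All 3 characters matched => is a subsequence

1


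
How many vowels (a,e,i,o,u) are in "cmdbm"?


Input: cmdbm
Checking each character:
  'c' at position 0: consonant
  'm' at position 1: consonant
  'd' at position 2: consonant
  'b' at position 3: consonant
  'm' at position 4: consonant
Total vowels: 0

0


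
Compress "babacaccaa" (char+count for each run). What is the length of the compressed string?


Input: babacaccaa
Runs:
  'b' x 1 => "b1"
  'a' x 1 => "a1"
  'b' x 1 => "b1"
  'a' x 1 => "a1"
  'c' x 1 => "c1"
  'a' x 1 => "a1"
  'c' x 2 => "c2"
  'a' x 2 => "a2"
Compressed: "b1a1b1a1c1a1c2a2"
Compressed length: 16

16


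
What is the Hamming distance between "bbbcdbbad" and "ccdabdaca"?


Comparing "bbbcdbbad" and "ccdabdaca" position by position:
  Position 0: 'b' vs 'c' => differ
  Position 1: 'b' vs 'c' => differ
  Position 2: 'b' vs 'd' => differ
  Position 3: 'c' vs 'a' => differ
  Position 4: 'd' vs 'b' => differ
  Position 5: 'b' vs 'd' => differ
  Position 6: 'b' vs 'a' => differ
  Position 7: 'a' vs 'c' => differ
  Position 8: 'd' vs 'a' => differ
Total differences (Hamming distance): 9

9


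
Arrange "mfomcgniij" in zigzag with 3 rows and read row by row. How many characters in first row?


Zigzag "mfomcgniij" into 3 rows:
Placing characters:
  'm' => row 0
  'f' => row 1
  'o' => row 2
  'm' => row 1
  'c' => row 0
  'g' => row 1
  'n' => row 2
  'i' => row 1
  'i' => row 0
  'j' => row 1
Rows:
  Row 0: "mci"
  Row 1: "fmgij"
  Row 2: "on"
First row length: 3

3


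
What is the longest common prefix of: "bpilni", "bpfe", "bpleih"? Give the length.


Words: bpilni, bpfe, bpleih
  Position 0: all 'b' => match
  Position 1: all 'p' => match
  Position 2: ('i', 'f', 'l') => mismatch, stop
LCP = "bp" (length 2)

2


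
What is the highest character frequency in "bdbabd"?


Input: bdbabd
Character counts:
  'a': 1
  'b': 3
  'd': 2
Maximum frequency: 3

3


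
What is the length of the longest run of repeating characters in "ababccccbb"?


Input: "ababccccbb"
Scanning for longest run:
  Position 1 ('b'): new char, reset run to 1
  Position 2 ('a'): new char, reset run to 1
  Position 3 ('b'): new char, reset run to 1
  Position 4 ('c'): new char, reset run to 1
  Position 5 ('c'): continues run of 'c', length=2
  Position 6 ('c'): continues run of 'c', length=3
  Position 7 ('c'): continues run of 'c', length=4
  Position 8 ('b'): new char, reset run to 1
  Position 9 ('b'): continues run of 'b', length=2
Longest run: 'c' with length 4

4


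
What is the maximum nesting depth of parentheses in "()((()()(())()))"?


Input: "()((()()(())()))"
Tracking depth:
  Position 0 '(': depth becomes 1
  Position 1 ')': depth becomes 0
  Position 2 '(': depth becomes 1
  Position 3 '(': depth becomes 2
  Position 4 '(': depth becomes 3
  Position 5 ')': depth becomes 2
  Position 6 '(': depth becomes 3
  Position 7 ')': depth becomes 2
  Position 8 '(': depth becomes 3
  Position 9 '(': depth becomes 4
  Position 10 ')': depth becomes 3
  Position 11 ')': depth becomes 2
  Position 12 '(': depth becomes 3
  Position 13 ')': depth becomes 2
  Position 14 ')': depth becomes 1
  Position 15 ')': depth becomes 0
Maximum depth reached: 4

4


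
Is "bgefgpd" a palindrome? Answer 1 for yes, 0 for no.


Input: bgefgpd
Reversed: dpgfegb
  Compare pos 0 ('b') with pos 6 ('d'): MISMATCH
  Compare pos 1 ('g') with pos 5 ('p'): MISMATCH
  Compare pos 2 ('e') with pos 4 ('g'): MISMATCH
Result: not a palindrome

0


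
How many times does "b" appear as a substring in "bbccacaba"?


Searching for "b" in "bbccacaba"
Scanning each position:
  Position 0: "b" => MATCH
  Position 1: "b" => MATCH
  Position 2: "c" => no
  Position 3: "c" => no
  Position 4: "a" => no
  Position 5: "c" => no
  Position 6: "a" => no
  Position 7: "b" => MATCH
  Position 8: "a" => no
Total occurrences: 3

3


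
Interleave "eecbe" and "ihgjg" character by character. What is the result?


Interleaving "eecbe" and "ihgjg":
  Position 0: 'e' from first, 'i' from second => "ei"
  Position 1: 'e' from first, 'h' from second => "eh"
  Position 2: 'c' from first, 'g' from second => "cg"
  Position 3: 'b' from first, 'j' from second => "bj"
  Position 4: 'e' from first, 'g' from second => "eg"
Result: eiehcgbjeg

eiehcgbjeg


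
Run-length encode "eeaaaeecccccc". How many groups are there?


Input: eeaaaeecccccc
Scanning for consecutive runs:
  Group 1: 'e' x 2 (positions 0-1)
  Group 2: 'a' x 3 (positions 2-4)
  Group 3: 'e' x 2 (positions 5-6)
  Group 4: 'c' x 6 (positions 7-12)
Total groups: 4

4


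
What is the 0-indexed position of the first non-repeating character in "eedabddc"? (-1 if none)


Input: eedabddc
Character frequencies:
  'a': 1
  'b': 1
  'c': 1
  'd': 3
  'e': 2
Scanning left to right for freq == 1:
  Position 0 ('e'): freq=2, skip
  Position 1 ('e'): freq=2, skip
  Position 2 ('d'): freq=3, skip
  Position 3 ('a'): unique! => answer = 3

3


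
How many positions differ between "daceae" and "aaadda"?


Comparing "daceae" and "aaadda" position by position:
  Position 0: 'd' vs 'a' => DIFFER
  Position 1: 'a' vs 'a' => same
  Position 2: 'c' vs 'a' => DIFFER
  Position 3: 'e' vs 'd' => DIFFER
  Position 4: 'a' vs 'd' => DIFFER
  Position 5: 'e' vs 'a' => DIFFER
Positions that differ: 5

5


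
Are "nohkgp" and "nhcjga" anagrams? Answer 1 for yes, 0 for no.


Strings: "nohkgp", "nhcjga"
Sorted first:  ghknop
Sorted second: acghjn
Differ at position 0: 'g' vs 'a' => not anagrams

0


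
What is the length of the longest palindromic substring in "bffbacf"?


Input: "bffbacf"
Checking substrings for palindromes:
  [0:4] "bffb" (len 4) => palindrome
  [1:3] "ff" (len 2) => palindrome
Longest palindromic substring: "bffb" with length 4

4


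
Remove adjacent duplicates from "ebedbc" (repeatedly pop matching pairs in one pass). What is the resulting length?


Input: ebedbc
Stack-based adjacent duplicate removal:
  Read 'e': push. Stack: e
  Read 'b': push. Stack: eb
  Read 'e': push. Stack: ebe
  Read 'd': push. Stack: ebed
  Read 'b': push. Stack: ebedb
  Read 'c': push. Stack: ebedbc
Final stack: "ebedbc" (length 6)

6


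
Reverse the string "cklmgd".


Input: cklmgd
Reading characters right to left:
  Position 5: 'd'
  Position 4: 'g'
  Position 3: 'm'
  Position 2: 'l'
  Position 1: 'k'
  Position 0: 'c'
Reversed: dgmlkc

dgmlkc


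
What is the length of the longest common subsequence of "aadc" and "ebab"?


LCS of "aadc" and "ebab"
DP table:
           e    b    a    b
      0    0    0    0    0
  a   0    0    0    1    1
  a   0    0    0    1    1
  d   0    0    0    1    1
  c   0    0    0    1    1
LCS length = dp[4][4] = 1

1


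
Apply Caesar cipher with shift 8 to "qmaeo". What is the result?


Caesar cipher: shift "qmaeo" by 8
  'q' (pos 16) + 8 = pos 24 = 'y'
  'm' (pos 12) + 8 = pos 20 = 'u'
  'a' (pos 0) + 8 = pos 8 = 'i'
  'e' (pos 4) + 8 = pos 12 = 'm'
  'o' (pos 14) + 8 = pos 22 = 'w'
Result: yuimw

yuimw


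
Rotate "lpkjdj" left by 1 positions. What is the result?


Input: "lpkjdj", rotate left by 1
First 1 characters: "l"
Remaining characters: "pkjdj"
Concatenate remaining + first: "pkjdj" + "l" = "pkjdjl"

pkjdjl


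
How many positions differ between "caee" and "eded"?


Comparing "caee" and "eded" position by position:
  Position 0: 'c' vs 'e' => DIFFER
  Position 1: 'a' vs 'd' => DIFFER
  Position 2: 'e' vs 'e' => same
  Position 3: 'e' vs 'd' => DIFFER
Positions that differ: 3

3


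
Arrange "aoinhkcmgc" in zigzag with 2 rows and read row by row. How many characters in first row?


Zigzag "aoinhkcmgc" into 2 rows:
Placing characters:
  'a' => row 0
  'o' => row 1
  'i' => row 0
  'n' => row 1
  'h' => row 0
  'k' => row 1
  'c' => row 0
  'm' => row 1
  'g' => row 0
  'c' => row 1
Rows:
  Row 0: "aihcg"
  Row 1: "onkmc"
First row length: 5

5


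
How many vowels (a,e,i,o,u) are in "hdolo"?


Input: hdolo
Checking each character:
  'h' at position 0: consonant
  'd' at position 1: consonant
  'o' at position 2: vowel (running total: 1)
  'l' at position 3: consonant
  'o' at position 4: vowel (running total: 2)
Total vowels: 2

2


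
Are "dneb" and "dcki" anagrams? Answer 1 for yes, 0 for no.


Strings: "dneb", "dcki"
Sorted first:  bden
Sorted second: cdik
Differ at position 0: 'b' vs 'c' => not anagrams

0


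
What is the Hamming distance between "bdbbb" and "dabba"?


Comparing "bdbbb" and "dabba" position by position:
  Position 0: 'b' vs 'd' => differ
  Position 1: 'd' vs 'a' => differ
  Position 2: 'b' vs 'b' => same
  Position 3: 'b' vs 'b' => same
  Position 4: 'b' vs 'a' => differ
Total differences (Hamming distance): 3

3


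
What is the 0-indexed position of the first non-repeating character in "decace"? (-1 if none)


Input: decace
Character frequencies:
  'a': 1
  'c': 2
  'd': 1
  'e': 2
Scanning left to right for freq == 1:
  Position 0 ('d'): unique! => answer = 0

0


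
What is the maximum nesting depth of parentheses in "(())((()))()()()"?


Input: "(())((()))()()()"
Tracking depth:
  Position 0 '(': depth becomes 1
  Position 1 '(': depth becomes 2
  Position 2 ')': depth becomes 1
  Position 3 ')': depth becomes 0
  Position 4 '(': depth becomes 1
  Position 5 '(': depth becomes 2
  Position 6 '(': depth becomes 3
  Position 7 ')': depth becomes 2
  Position 8 ')': depth becomes 1
  Position 9 ')': depth becomes 0
  Position 10 '(': depth becomes 1
  Position 11 ')': depth becomes 0
  Position 12 '(': depth becomes 1
  Position 13 ')': depth becomes 0
  Position 14 '(': depth becomes 1
  Position 15 ')': depth becomes 0
Maximum depth reached: 3

3


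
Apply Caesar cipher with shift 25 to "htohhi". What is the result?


Caesar cipher: shift "htohhi" by 25
  'h' (pos 7) + 25 = pos 6 = 'g'
  't' (pos 19) + 25 = pos 18 = 's'
  'o' (pos 14) + 25 = pos 13 = 'n'
  'h' (pos 7) + 25 = pos 6 = 'g'
  'h' (pos 7) + 25 = pos 6 = 'g'
  'i' (pos 8) + 25 = pos 7 = 'h'
Result: gsnggh

gsnggh


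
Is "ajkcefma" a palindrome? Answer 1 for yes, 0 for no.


Input: ajkcefma
Reversed: amfeckja
  Compare pos 0 ('a') with pos 7 ('a'): match
  Compare pos 1 ('j') with pos 6 ('m'): MISMATCH
  Compare pos 2 ('k') with pos 5 ('f'): MISMATCH
  Compare pos 3 ('c') with pos 4 ('e'): MISMATCH
Result: not a palindrome

0


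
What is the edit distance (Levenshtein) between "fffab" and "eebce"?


Computing edit distance: "fffab" -> "eebce"
DP table:
           e    e    b    c    e
      0    1    2    3    4    5
  f   1    1    2    3    4    5
  f   2    2    2    3    4    5
  f   3    3    3    3    4    5
  a   4    4    4    4    4    5
  b   5    5    5    4    5    5
Edit distance = dp[5][5] = 5

5


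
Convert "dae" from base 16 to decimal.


Input: "dae" in base 16
Positional expansion:
  Digit 'd' (value 13) x 16^2 = 3328
  Digit 'a' (value 10) x 16^1 = 160
  Digit 'e' (value 14) x 16^0 = 14
Sum = 3502

3502


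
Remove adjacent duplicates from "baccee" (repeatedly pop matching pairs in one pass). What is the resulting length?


Input: baccee
Stack-based adjacent duplicate removal:
  Read 'b': push. Stack: b
  Read 'a': push. Stack: ba
  Read 'c': push. Stack: bac
  Read 'c': matches stack top 'c' => pop. Stack: ba
  Read 'e': push. Stack: bae
  Read 'e': matches stack top 'e' => pop. Stack: ba
Final stack: "ba" (length 2)

2


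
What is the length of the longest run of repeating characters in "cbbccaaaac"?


Input: "cbbccaaaac"
Scanning for longest run:
  Position 1 ('b'): new char, reset run to 1
  Position 2 ('b'): continues run of 'b', length=2
  Position 3 ('c'): new char, reset run to 1
  Position 4 ('c'): continues run of 'c', length=2
  Position 5 ('a'): new char, reset run to 1
  Position 6 ('a'): continues run of 'a', length=2
  Position 7 ('a'): continues run of 'a', length=3
  Position 8 ('a'): continues run of 'a', length=4
  Position 9 ('c'): new char, reset run to 1
Longest run: 'a' with length 4

4


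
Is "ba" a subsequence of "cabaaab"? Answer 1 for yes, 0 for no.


Check if "ba" is a subsequence of "cabaaab"
Greedy scan:
  Position 0 ('c'): no match needed
  Position 1 ('a'): no match needed
  Position 2 ('b'): matches sub[0] = 'b'
  Position 3 ('a'): matches sub[1] = 'a'
  Position 4 ('a'): no match needed
  Position 5 ('a'): no match needed
  Position 6 ('b'): no match needed
All 2 characters matched => is a subsequence

1


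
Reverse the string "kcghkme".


Input: kcghkme
Reading characters right to left:
  Position 6: 'e'
  Position 5: 'm'
  Position 4: 'k'
  Position 3: 'h'
  Position 2: 'g'
  Position 1: 'c'
  Position 0: 'k'
Reversed: emkhgck

emkhgck


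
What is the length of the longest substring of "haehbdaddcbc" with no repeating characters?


Input: "haehbdaddcbc"
Sliding window (track last position of each char):
  Position 0 ('h'): window [0,0] length 1 -- new best
  Position 1 ('a'): window [0,1] length 2 -- new best
  Position 2 ('e'): window [0,2] length 3 -- new best
  Position 3 ('h'): repeat (last at 0), move window start to 1
  Position 3 ('h'): window [1,3] length 3
  Position 4 ('b'): window [1,4] length 4 -- new best
  Position 5 ('d'): window [1,5] length 5 -- new best
  Position 6 ('a'): repeat (last at 1), move window start to 2
  Position 6 ('a'): window [2,6] length 5
  Position 7 ('d'): repeat (last at 5), move window start to 6
  Position 7 ('d'): window [6,7] length 2
  Position 8 ('d'): repeat (last at 7), move window start to 8
  Position 8 ('d'): window [8,8] length 1
  Position 9 ('c'): window [8,9] length 2
  Position 10 ('b'): window [8,10] length 3
  Position 11 ('c'): repeat (last at 9), move window start to 10
  Position 11 ('c'): window [10,11] length 2
Longest substring with no repeats: "aehbd" with length 5

5


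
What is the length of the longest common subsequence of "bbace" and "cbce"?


LCS of "bbace" and "cbce"
DP table:
           c    b    c    e
      0    0    0    0    0
  b   0    0    1    1    1
  b   0    0    1    1    1
  a   0    0    1    1    1
  c   0    1    1    2    2
  e   0    1    1    2    3
LCS length = dp[5][4] = 3

3


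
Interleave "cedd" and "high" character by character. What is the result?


Interleaving "cedd" and "high":
  Position 0: 'c' from first, 'h' from second => "ch"
  Position 1: 'e' from first, 'i' from second => "ei"
  Position 2: 'd' from first, 'g' from second => "dg"
  Position 3: 'd' from first, 'h' from second => "dh"
Result: cheidgdh

cheidgdh


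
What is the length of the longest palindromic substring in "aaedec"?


Input: "aaedec"
Checking substrings for palindromes:
  [2:5] "ede" (len 3) => palindrome
  [0:2] "aa" (len 2) => palindrome
Longest palindromic substring: "ede" with length 3

3


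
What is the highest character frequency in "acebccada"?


Input: acebccada
Character counts:
  'a': 3
  'b': 1
  'c': 3
  'd': 1
  'e': 1
Maximum frequency: 3

3


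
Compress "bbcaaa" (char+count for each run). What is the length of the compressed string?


Input: bbcaaa
Runs:
  'b' x 2 => "b2"
  'c' x 1 => "c1"
  'a' x 3 => "a3"
Compressed: "b2c1a3"
Compressed length: 6

6


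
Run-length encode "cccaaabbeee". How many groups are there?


Input: cccaaabbeee
Scanning for consecutive runs:
  Group 1: 'c' x 3 (positions 0-2)
  Group 2: 'a' x 3 (positions 3-5)
  Group 3: 'b' x 2 (positions 6-7)
  Group 4: 'e' x 3 (positions 8-10)
Total groups: 4

4


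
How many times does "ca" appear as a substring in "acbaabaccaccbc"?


Searching for "ca" in "acbaabaccaccbc"
Scanning each position:
  Position 0: "ac" => no
  Position 1: "cb" => no
  Position 2: "ba" => no
  Position 3: "aa" => no
  Position 4: "ab" => no
  Position 5: "ba" => no
  Position 6: "ac" => no
  Position 7: "cc" => no
  Position 8: "ca" => MATCH
  Position 9: "ac" => no
  Position 10: "cc" => no
  Position 11: "cb" => no
  Position 12: "bc" => no
Total occurrences: 1

1


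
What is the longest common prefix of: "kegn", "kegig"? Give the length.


Words: kegn, kegig
  Position 0: all 'k' => match
  Position 1: all 'e' => match
  Position 2: all 'g' => match
  Position 3: ('n', 'i') => mismatch, stop
LCP = "keg" (length 3)

3


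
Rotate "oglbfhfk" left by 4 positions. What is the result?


Input: "oglbfhfk", rotate left by 4
First 4 characters: "oglb"
Remaining characters: "fhfk"
Concatenate remaining + first: "fhfk" + "oglb" = "fhfkoglb"

fhfkoglb


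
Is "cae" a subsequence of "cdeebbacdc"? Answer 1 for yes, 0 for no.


Check if "cae" is a subsequence of "cdeebbacdc"
Greedy scan:
  Position 0 ('c'): matches sub[0] = 'c'
  Position 1 ('d'): no match needed
  Position 2 ('e'): no match needed
  Position 3 ('e'): no match needed
  Position 4 ('b'): no match needed
  Position 5 ('b'): no match needed
  Position 6 ('a'): matches sub[1] = 'a'
  Position 7 ('c'): no match needed
  Position 8 ('d'): no match needed
  Position 9 ('c'): no match needed
Only matched 2/3 characters => not a subsequence

0


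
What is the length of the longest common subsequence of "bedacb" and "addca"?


LCS of "bedacb" and "addca"
DP table:
           a    d    d    c    a
      0    0    0    0    0    0
  b   0    0    0    0    0    0
  e   0    0    0    0    0    0
  d   0    0    1    1    1    1
  a   0    1    1    1    1    2
  c   0    1    1    1    2    2
  b   0    1    1    1    2    2
LCS length = dp[6][5] = 2

2


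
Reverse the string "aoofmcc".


Input: aoofmcc
Reading characters right to left:
  Position 6: 'c'
  Position 5: 'c'
  Position 4: 'm'
  Position 3: 'f'
  Position 2: 'o'
  Position 1: 'o'
  Position 0: 'a'
Reversed: ccmfooa

ccmfooa


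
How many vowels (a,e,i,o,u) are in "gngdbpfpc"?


Input: gngdbpfpc
Checking each character:
  'g' at position 0: consonant
  'n' at position 1: consonant
  'g' at position 2: consonant
  'd' at position 3: consonant
  'b' at position 4: consonant
  'p' at position 5: consonant
  'f' at position 6: consonant
  'p' at position 7: consonant
  'c' at position 8: consonant
Total vowels: 0

0


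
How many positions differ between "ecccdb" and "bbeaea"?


Comparing "ecccdb" and "bbeaea" position by position:
  Position 0: 'e' vs 'b' => DIFFER
  Position 1: 'c' vs 'b' => DIFFER
  Position 2: 'c' vs 'e' => DIFFER
  Position 3: 'c' vs 'a' => DIFFER
  Position 4: 'd' vs 'e' => DIFFER
  Position 5: 'b' vs 'a' => DIFFER
Positions that differ: 6

6


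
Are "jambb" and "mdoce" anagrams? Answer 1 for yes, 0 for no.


Strings: "jambb", "mdoce"
Sorted first:  abbjm
Sorted second: cdemo
Differ at position 0: 'a' vs 'c' => not anagrams

0


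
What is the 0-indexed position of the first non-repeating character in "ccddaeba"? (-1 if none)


Input: ccddaeba
Character frequencies:
  'a': 2
  'b': 1
  'c': 2
  'd': 2
  'e': 1
Scanning left to right for freq == 1:
  Position 0 ('c'): freq=2, skip
  Position 1 ('c'): freq=2, skip
  Position 2 ('d'): freq=2, skip
  Position 3 ('d'): freq=2, skip
  Position 4 ('a'): freq=2, skip
  Position 5 ('e'): unique! => answer = 5

5


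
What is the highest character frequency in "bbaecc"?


Input: bbaecc
Character counts:
  'a': 1
  'b': 2
  'c': 2
  'e': 1
Maximum frequency: 2

2


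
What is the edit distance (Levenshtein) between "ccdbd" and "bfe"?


Computing edit distance: "ccdbd" -> "bfe"
DP table:
           b    f    e
      0    1    2    3
  c   1    1    2    3
  c   2    2    2    3
  d   3    3    3    3
  b   4    3    4    4
  d   5    4    4    5
Edit distance = dp[5][3] = 5

5


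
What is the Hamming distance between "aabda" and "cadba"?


Comparing "aabda" and "cadba" position by position:
  Position 0: 'a' vs 'c' => differ
  Position 1: 'a' vs 'a' => same
  Position 2: 'b' vs 'd' => differ
  Position 3: 'd' vs 'b' => differ
  Position 4: 'a' vs 'a' => same
Total differences (Hamming distance): 3

3


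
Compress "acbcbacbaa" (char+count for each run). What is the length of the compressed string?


Input: acbcbacbaa
Runs:
  'a' x 1 => "a1"
  'c' x 1 => "c1"
  'b' x 1 => "b1"
  'c' x 1 => "c1"
  'b' x 1 => "b1"
  'a' x 1 => "a1"
  'c' x 1 => "c1"
  'b' x 1 => "b1"
  'a' x 2 => "a2"
Compressed: "a1c1b1c1b1a1c1b1a2"
Compressed length: 18

18


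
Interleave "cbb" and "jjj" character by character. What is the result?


Interleaving "cbb" and "jjj":
  Position 0: 'c' from first, 'j' from second => "cj"
  Position 1: 'b' from first, 'j' from second => "bj"
  Position 2: 'b' from first, 'j' from second => "bj"
Result: cjbjbj

cjbjbj


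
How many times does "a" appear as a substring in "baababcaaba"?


Searching for "a" in "baababcaaba"
Scanning each position:
  Position 0: "b" => no
  Position 1: "a" => MATCH
  Position 2: "a" => MATCH
  Position 3: "b" => no
  Position 4: "a" => MATCH
  Position 5: "b" => no
  Position 6: "c" => no
  Position 7: "a" => MATCH
  Position 8: "a" => MATCH
  Position 9: "b" => no
  Position 10: "a" => MATCH
Total occurrences: 6

6


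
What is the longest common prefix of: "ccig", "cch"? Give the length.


Words: ccig, cch
  Position 0: all 'c' => match
  Position 1: all 'c' => match
  Position 2: ('i', 'h') => mismatch, stop
LCP = "cc" (length 2)

2


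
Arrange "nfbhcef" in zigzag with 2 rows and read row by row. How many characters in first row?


Zigzag "nfbhcef" into 2 rows:
Placing characters:
  'n' => row 0
  'f' => row 1
  'b' => row 0
  'h' => row 1
  'c' => row 0
  'e' => row 1
  'f' => row 0
Rows:
  Row 0: "nbcf"
  Row 1: "fhe"
First row length: 4

4


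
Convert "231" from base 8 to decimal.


Input: "231" in base 8
Positional expansion:
  Digit '2' (value 2) x 8^2 = 128
  Digit '3' (value 3) x 8^1 = 24
  Digit '1' (value 1) x 8^0 = 1
Sum = 153

153
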